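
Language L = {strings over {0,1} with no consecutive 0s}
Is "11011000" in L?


'00' occurs at index 5

No, "11011000" is not in L


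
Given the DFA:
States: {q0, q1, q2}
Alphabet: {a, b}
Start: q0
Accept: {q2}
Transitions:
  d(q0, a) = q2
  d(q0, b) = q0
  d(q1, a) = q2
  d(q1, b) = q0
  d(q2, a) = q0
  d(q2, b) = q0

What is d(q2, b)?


Looking up transition d(q2, b)

q0


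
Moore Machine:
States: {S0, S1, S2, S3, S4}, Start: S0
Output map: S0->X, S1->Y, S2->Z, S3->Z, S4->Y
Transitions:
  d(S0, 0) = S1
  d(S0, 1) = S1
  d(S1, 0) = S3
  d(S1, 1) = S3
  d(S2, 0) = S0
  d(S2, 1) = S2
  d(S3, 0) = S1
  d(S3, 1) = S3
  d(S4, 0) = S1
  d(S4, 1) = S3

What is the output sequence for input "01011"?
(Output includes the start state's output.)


Start: S0 (output X)
  --0--> S1 (output Y)
  --1--> S3 (output Z)
  --0--> S1 (output Y)
  --1--> S3 (output Z)
  --1--> S3 (output Z)

"XYZYZZ"


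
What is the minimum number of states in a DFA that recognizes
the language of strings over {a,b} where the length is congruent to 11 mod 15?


States track (length) mod 15.
Need 15 states: one per remainder 0..14; accept = remainder 11.

15


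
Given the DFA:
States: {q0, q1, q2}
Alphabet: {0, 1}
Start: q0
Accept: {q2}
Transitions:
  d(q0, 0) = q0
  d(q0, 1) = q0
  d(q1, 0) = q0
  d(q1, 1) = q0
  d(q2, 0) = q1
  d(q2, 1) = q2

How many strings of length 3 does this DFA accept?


Enumerating all length-3 strings:
  "000" -> q0 [reject]
  "001" -> q0 [reject]
  "010" -> q0 [reject]
  "011" -> q0 [reject]
  "100" -> q0 [reject]
  "101" -> q0 [reject]
  "110" -> q0 [reject]
  "111" -> q0 [reject]

0 out of 8


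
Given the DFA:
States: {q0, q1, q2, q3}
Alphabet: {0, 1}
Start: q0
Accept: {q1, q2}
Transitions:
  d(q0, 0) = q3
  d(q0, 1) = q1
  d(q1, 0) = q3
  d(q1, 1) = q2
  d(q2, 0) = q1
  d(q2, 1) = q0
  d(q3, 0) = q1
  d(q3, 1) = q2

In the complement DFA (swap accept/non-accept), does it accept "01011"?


Trace: q0 -> q3 -> q2 -> q1 -> q2 -> q0
Final: q0
Original accept: {q1, q2}
Complement: q0 is not in original accept

Yes, complement accepts (original rejects)


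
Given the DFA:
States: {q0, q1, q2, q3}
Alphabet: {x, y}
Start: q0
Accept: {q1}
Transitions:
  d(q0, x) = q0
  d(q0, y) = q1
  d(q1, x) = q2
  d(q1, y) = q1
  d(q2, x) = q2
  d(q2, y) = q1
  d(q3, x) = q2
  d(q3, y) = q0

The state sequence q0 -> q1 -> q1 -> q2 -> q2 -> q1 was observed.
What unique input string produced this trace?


Trace back each transition to find the symbol:
  q0 --[y]--> q1
  q1 --[y]--> q1
  q1 --[x]--> q2
  q2 --[x]--> q2
  q2 --[y]--> q1

"yyxxy"


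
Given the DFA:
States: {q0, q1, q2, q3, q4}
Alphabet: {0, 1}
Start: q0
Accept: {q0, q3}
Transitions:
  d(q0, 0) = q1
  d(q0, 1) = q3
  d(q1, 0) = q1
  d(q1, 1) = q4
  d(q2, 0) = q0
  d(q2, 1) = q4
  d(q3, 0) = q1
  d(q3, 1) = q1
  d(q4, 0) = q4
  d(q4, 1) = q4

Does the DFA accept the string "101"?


Trace: q0 -> q3 -> q1 -> q4
Final state: q4
Accept states: {q0, q3}

No, rejected (final state q4 is not an accept state)


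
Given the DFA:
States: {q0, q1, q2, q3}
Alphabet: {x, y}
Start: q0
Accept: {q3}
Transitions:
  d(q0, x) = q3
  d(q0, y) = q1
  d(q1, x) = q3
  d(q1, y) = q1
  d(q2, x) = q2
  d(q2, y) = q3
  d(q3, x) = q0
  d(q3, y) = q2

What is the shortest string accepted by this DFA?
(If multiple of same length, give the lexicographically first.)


BFS by string length (lex-first path to each state shown):
  len 0: q0<-""
  len 1: q1<-"y", q3<-"x"
Found accept state at length 1.

"x"


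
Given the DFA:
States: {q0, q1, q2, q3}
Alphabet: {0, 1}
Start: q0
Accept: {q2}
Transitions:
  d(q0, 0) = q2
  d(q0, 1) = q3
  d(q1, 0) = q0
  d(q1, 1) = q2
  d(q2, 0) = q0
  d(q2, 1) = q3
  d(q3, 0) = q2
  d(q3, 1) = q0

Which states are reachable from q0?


BFS from q0:
  layer 0: {q0}
  layer 1: {q2, q3}

{q0, q2, q3}


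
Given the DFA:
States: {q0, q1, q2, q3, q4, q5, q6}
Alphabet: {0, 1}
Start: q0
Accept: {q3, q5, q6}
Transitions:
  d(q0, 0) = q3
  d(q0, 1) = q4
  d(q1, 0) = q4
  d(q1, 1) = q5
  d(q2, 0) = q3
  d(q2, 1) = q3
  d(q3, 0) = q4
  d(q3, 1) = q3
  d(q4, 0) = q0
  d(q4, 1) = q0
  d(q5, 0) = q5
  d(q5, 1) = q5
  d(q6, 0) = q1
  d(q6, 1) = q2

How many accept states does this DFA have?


Accept states listed: {q3, q5, q6}
Counting: q3(1) q5(2) q6(3)

3


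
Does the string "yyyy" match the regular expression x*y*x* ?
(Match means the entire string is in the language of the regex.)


|string| = 4; first = 'y'; last = 'y'

Yes, "yyyy" matches x*y*x*


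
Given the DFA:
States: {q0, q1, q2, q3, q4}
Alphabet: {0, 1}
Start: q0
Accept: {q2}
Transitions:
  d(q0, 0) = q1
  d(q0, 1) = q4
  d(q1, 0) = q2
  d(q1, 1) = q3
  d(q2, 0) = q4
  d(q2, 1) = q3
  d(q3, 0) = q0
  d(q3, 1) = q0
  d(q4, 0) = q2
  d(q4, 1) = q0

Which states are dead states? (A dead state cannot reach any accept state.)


Forward reachability from each state:
  q0 -> reaches accept state q2 (live)
  q1 -> reaches accept state q2 (live)
  q2 -> reaches accept state q2 (live)
  q3 -> reaches accept state q2 (live)
  q4 -> reaches accept state q2 (live)

None (all states can reach an accept state)


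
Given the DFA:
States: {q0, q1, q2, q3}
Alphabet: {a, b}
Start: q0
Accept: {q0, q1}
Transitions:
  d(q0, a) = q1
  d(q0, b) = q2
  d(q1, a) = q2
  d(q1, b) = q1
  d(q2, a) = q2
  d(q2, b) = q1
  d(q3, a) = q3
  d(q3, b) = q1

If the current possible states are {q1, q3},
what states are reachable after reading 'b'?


Apply transition on 'b' from each current state:
  d(q1, b) = q1
  d(q3, b) = q1

{q1}


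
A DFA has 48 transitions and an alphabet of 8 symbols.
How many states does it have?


Each state has exactly one transition per symbol.
states = transitions / |alphabet| = 48 / 8 = 6

6


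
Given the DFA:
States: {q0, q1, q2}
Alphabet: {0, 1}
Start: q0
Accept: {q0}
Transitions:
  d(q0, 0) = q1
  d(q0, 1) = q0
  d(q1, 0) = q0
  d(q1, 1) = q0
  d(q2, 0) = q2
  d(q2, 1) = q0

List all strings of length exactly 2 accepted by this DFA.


All strings of length 2: 4 total
Accepted: 3

"00", "01", "11"


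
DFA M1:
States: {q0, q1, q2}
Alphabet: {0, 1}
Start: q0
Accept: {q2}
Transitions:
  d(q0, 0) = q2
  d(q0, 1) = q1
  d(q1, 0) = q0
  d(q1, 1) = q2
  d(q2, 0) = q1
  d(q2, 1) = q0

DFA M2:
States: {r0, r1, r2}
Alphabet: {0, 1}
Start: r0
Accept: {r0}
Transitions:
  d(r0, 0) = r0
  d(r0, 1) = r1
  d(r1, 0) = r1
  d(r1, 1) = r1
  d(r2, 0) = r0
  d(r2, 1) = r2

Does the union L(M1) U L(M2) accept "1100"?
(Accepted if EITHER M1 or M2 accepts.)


M1: final=q0 accepted=False
M2: final=r1 accepted=False

No, union rejects (neither accepts)


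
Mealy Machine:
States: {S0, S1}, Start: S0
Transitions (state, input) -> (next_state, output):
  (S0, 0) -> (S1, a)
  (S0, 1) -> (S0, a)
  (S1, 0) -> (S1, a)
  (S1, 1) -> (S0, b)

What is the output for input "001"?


Step-by-step:
  (S0, 0) -> (S1, a)
  (S1, 0) -> (S1, a)
  (S1, 1) -> (S0, b)

"aab"


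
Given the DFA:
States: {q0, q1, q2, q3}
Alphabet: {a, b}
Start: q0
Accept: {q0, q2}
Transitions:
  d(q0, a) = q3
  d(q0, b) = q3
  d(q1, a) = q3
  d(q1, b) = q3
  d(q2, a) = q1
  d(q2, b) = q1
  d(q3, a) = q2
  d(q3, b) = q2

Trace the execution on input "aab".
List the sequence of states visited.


Input: aab
d(q0, a) = q3
d(q3, a) = q2
d(q2, b) = q1


q0 -> q3 -> q2 -> q1


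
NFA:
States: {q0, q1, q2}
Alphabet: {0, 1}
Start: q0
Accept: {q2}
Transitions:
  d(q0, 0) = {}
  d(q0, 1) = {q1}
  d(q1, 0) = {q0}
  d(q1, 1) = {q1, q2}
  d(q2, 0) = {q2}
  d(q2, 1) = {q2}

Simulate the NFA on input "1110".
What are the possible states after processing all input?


Start: {q0}
  --1--> {q1}
  --1--> {q1, q2}
  --1--> {q1, q2}
  --0--> {q0, q2}

{q0, q2}


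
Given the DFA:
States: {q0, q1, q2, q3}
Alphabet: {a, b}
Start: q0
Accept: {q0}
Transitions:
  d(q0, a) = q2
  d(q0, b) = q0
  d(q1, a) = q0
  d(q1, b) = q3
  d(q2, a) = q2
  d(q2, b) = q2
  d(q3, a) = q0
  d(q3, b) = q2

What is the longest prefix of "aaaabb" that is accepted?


Run the DFA, marking each prefix where the state is accepting:
  "" -> q0 [accept]
  "a" -> q2 [reject]
  "aa" -> q2 [reject]
  "aaa" -> q2 [reject]
  "aaaa" -> q2 [reject]
  "aaaab" -> q2 [reject]
  "aaaabb" -> q2 [reject]

""


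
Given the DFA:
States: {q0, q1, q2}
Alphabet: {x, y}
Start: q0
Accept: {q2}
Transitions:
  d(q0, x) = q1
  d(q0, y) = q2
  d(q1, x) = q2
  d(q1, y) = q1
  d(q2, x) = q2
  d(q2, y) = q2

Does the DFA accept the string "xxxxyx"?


Trace: q0 -> q1 -> q2 -> q2 -> q2 -> q2 -> q2
Final state: q2
Accept states: {q2}

Yes, accepted (final state q2 is an accept state)


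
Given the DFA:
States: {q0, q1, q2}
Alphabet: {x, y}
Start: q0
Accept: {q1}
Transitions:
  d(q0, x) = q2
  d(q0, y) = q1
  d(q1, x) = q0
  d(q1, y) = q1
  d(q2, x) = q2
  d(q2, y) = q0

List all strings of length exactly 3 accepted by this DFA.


All strings of length 3: 8 total
Accepted: 3

"xyy", "yxy", "yyy"


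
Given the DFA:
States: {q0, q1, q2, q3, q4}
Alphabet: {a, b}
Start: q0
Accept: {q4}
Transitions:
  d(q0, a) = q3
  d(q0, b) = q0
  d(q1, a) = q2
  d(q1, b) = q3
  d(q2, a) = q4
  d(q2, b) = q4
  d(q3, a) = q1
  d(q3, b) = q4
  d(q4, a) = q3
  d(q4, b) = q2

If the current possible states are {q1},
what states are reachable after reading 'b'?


Apply transition on 'b' from each current state:
  d(q1, b) = q3

{q3}


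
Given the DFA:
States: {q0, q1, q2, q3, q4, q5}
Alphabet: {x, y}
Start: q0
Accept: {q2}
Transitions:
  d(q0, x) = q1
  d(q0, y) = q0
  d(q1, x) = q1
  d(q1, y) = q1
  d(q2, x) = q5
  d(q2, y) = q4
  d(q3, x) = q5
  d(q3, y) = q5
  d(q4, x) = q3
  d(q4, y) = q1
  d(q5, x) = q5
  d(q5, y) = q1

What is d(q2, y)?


Looking up transition d(q2, y)

q4


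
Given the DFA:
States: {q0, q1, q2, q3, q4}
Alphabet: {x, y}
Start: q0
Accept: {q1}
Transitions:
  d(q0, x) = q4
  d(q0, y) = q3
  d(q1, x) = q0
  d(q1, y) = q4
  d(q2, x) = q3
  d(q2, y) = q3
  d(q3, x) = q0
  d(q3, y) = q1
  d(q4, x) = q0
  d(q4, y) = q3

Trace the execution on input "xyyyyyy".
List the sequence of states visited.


Input: xyyyyyy
d(q0, x) = q4
d(q4, y) = q3
d(q3, y) = q1
d(q1, y) = q4
d(q4, y) = q3
d(q3, y) = q1
d(q1, y) = q4


q0 -> q4 -> q3 -> q1 -> q4 -> q3 -> q1 -> q4


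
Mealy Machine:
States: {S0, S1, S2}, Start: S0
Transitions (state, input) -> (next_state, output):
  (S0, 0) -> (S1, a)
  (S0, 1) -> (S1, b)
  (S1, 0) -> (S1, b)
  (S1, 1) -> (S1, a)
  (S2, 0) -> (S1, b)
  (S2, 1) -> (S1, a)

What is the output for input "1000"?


Step-by-step:
  (S0, 1) -> (S1, b)
  (S1, 0) -> (S1, b)
  (S1, 0) -> (S1, b)
  (S1, 0) -> (S1, b)

"bbbb"


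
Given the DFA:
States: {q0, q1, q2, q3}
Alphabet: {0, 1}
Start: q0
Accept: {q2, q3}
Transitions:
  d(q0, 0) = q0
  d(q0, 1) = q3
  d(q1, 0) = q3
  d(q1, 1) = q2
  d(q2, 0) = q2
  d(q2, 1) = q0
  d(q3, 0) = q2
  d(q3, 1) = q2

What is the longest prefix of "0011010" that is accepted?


Run the DFA, marking each prefix where the state is accepting:
  "" -> q0 [reject]
  "0" -> q0 [reject]
  "00" -> q0 [reject]
  "001" -> q3 [accept]
  "0011" -> q2 [accept]
  "00110" -> q2 [accept]
  "001101" -> q0 [reject]
  "0011010" -> q0 [reject]

"00110"


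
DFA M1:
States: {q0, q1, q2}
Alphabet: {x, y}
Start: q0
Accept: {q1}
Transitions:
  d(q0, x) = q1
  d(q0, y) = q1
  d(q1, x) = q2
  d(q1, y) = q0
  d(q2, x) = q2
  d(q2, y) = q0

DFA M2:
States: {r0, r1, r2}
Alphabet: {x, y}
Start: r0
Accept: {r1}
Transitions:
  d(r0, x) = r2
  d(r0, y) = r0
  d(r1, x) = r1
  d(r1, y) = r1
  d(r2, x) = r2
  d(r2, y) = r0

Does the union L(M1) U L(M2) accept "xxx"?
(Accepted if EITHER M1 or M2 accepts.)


M1: final=q2 accepted=False
M2: final=r2 accepted=False

No, union rejects (neither accepts)


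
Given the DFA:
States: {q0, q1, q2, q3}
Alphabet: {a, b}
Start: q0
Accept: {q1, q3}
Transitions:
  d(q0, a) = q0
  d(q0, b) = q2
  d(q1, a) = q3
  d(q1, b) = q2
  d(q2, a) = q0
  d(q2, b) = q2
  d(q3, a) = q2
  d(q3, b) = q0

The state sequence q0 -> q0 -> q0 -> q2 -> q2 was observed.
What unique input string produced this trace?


Trace back each transition to find the symbol:
  q0 --[a]--> q0
  q0 --[a]--> q0
  q0 --[b]--> q2
  q2 --[b]--> q2

"aabb"


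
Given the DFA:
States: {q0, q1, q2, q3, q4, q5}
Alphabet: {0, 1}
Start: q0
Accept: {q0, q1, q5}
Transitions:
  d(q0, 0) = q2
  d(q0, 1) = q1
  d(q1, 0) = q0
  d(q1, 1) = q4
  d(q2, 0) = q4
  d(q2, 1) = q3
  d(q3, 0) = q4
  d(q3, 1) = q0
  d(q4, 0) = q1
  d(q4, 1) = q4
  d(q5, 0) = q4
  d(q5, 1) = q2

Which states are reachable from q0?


BFS from q0:
  layer 0: {q0}
  layer 1: {q1, q2}
  layer 2: {q3, q4}

{q0, q1, q2, q3, q4}


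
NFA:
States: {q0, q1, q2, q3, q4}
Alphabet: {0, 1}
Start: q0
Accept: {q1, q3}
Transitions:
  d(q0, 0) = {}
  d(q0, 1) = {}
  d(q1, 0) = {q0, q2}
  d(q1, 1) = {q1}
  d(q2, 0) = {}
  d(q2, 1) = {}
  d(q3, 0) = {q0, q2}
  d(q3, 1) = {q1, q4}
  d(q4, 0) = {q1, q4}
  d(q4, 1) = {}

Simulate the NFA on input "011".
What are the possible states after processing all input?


Start: {q0}
  --0--> {}
  --1--> {}
  --1--> {}

{} (empty set, no valid transitions)


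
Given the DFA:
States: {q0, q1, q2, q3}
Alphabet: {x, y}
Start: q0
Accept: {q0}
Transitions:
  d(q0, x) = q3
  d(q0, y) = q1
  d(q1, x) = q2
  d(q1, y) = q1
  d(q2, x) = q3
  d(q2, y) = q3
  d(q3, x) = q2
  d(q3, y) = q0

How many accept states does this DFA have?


Accept states listed: {q0}
Counting: q0(1)

1


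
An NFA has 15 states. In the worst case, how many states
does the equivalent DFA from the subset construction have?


Subset construction: one DFA state per subset of NFA states.
2^15 = 32768

32768


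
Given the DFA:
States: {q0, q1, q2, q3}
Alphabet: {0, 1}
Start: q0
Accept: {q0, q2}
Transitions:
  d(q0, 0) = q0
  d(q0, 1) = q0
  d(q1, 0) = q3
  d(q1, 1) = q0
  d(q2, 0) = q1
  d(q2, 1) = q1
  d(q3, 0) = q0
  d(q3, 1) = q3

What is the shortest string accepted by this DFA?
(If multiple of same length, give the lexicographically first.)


BFS by string length (lex-first path to each state shown):
  len 0: q0<-""
Found accept state at length 0.

"" (empty string)


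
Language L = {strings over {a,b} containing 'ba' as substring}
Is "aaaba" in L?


'ba' occurs at index 3

Yes, "aaaba" is in L


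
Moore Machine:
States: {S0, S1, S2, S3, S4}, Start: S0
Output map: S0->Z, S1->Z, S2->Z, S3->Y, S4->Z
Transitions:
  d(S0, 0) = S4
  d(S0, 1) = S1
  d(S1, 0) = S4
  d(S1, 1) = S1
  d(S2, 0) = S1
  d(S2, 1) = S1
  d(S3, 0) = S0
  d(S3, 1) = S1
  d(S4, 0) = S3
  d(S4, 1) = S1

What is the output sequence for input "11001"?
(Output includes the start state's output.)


Start: S0 (output Z)
  --1--> S1 (output Z)
  --1--> S1 (output Z)
  --0--> S4 (output Z)
  --0--> S3 (output Y)
  --1--> S1 (output Z)

"ZZZZYZ"


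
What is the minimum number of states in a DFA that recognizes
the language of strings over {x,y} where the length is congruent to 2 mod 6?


States track (length) mod 6.
Need 6 states: one per remainder 0..5; accept = remainder 2.

6


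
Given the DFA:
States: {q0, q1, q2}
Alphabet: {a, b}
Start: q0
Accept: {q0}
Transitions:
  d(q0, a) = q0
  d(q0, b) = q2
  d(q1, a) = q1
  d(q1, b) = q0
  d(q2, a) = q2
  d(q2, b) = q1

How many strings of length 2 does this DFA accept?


Enumerating all length-2 strings:
  "aa" -> q0 [accept]
  "ab" -> q2 [reject]
  "ba" -> q2 [reject]
  "bb" -> q1 [reject]

1 out of 4


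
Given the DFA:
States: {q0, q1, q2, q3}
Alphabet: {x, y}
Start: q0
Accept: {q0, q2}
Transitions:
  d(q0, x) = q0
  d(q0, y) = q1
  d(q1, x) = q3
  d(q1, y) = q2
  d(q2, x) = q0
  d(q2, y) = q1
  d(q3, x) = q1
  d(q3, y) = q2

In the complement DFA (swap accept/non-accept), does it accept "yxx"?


Trace: q0 -> q1 -> q3 -> q1
Final: q1
Original accept: {q0, q2}
Complement: q1 is not in original accept

Yes, complement accepts (original rejects)


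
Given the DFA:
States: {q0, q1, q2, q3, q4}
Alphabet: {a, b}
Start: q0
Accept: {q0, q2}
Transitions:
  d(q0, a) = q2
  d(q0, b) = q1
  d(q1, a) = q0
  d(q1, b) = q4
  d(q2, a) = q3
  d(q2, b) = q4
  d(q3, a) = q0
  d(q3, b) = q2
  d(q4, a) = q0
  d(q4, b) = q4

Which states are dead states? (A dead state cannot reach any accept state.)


Forward reachability from each state:
  q0 -> reaches accept state q0 (live)
  q1 -> reaches accept state q0 (live)
  q2 -> reaches accept state q0 (live)
  q3 -> reaches accept state q0 (live)
  q4 -> reaches accept state q0 (live)

None (all states can reach an accept state)


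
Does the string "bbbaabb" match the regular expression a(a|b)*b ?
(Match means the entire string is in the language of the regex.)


|string| = 7; first = 'b'; last = 'b'

No, "bbbaabb" does not match a(a|b)*b


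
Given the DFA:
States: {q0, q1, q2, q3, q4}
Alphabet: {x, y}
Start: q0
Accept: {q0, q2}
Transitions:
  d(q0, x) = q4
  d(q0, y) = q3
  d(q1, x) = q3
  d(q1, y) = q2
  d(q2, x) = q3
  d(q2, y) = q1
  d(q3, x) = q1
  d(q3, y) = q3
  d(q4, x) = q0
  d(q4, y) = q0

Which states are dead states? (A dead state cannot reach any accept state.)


Forward reachability from each state:
  q0 -> reaches accept state q0 (live)
  q1 -> reaches accept state q2 (live)
  q2 -> reaches accept state q2 (live)
  q3 -> reaches accept state q2 (live)
  q4 -> reaches accept state q0 (live)

None (all states can reach an accept state)


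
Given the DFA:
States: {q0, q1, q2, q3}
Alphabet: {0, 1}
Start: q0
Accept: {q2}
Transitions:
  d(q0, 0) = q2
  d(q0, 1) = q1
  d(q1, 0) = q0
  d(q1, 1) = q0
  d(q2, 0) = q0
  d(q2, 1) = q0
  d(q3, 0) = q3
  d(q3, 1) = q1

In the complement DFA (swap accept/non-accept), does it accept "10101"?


Trace: q0 -> q1 -> q0 -> q1 -> q0 -> q1
Final: q1
Original accept: {q2}
Complement: q1 is not in original accept

Yes, complement accepts (original rejects)


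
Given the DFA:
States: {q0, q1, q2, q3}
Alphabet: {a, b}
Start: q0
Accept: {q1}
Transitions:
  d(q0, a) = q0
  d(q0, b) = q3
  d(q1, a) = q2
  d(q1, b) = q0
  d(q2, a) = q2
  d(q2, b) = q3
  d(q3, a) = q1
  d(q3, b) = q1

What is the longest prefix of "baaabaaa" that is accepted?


Run the DFA, marking each prefix where the state is accepting:
  "" -> q0 [reject]
  "b" -> q3 [reject]
  "ba" -> q1 [accept]
  "baa" -> q2 [reject]
  "baaa" -> q2 [reject]
  "baaab" -> q3 [reject]
  "baaaba" -> q1 [accept]
  "baaabaa" -> q2 [reject]
  "baaabaaa" -> q2 [reject]

"baaaba"


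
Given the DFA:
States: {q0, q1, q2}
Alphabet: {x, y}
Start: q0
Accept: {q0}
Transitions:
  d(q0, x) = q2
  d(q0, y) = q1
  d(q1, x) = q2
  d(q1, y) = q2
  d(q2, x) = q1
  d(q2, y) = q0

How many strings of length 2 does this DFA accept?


Enumerating all length-2 strings:
  "xx" -> q1 [reject]
  "xy" -> q0 [accept]
  "yx" -> q2 [reject]
  "yy" -> q2 [reject]

1 out of 4


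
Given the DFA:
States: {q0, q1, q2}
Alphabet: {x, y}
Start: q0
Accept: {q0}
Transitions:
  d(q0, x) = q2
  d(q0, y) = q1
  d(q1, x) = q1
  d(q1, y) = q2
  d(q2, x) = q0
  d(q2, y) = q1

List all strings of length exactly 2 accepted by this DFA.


All strings of length 2: 4 total
Accepted: 1

"xx"


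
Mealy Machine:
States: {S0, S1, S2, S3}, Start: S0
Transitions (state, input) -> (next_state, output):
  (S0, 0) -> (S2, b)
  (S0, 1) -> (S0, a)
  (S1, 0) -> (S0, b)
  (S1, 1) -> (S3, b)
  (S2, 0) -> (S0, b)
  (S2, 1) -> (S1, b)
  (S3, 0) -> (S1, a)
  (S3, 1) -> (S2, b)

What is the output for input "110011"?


Step-by-step:
  (S0, 1) -> (S0, a)
  (S0, 1) -> (S0, a)
  (S0, 0) -> (S2, b)
  (S2, 0) -> (S0, b)
  (S0, 1) -> (S0, a)
  (S0, 1) -> (S0, a)

"aabbaa"


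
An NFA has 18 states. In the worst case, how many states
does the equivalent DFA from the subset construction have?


Subset construction: one DFA state per subset of NFA states.
2^18 = 262144

262144


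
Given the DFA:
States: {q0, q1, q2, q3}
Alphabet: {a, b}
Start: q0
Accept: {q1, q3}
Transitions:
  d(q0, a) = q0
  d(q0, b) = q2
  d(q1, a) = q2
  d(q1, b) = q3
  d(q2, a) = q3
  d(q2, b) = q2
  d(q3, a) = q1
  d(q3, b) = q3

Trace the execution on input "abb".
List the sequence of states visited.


Input: abb
d(q0, a) = q0
d(q0, b) = q2
d(q2, b) = q2


q0 -> q0 -> q2 -> q2


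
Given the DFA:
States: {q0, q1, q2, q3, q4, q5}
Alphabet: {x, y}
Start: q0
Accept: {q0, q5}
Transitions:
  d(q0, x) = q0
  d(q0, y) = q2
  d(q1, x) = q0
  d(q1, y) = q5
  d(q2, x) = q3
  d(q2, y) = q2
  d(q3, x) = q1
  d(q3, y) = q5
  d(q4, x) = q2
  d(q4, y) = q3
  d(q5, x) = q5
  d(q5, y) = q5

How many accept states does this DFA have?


Accept states listed: {q0, q5}
Counting: q0(1) q5(2)

2


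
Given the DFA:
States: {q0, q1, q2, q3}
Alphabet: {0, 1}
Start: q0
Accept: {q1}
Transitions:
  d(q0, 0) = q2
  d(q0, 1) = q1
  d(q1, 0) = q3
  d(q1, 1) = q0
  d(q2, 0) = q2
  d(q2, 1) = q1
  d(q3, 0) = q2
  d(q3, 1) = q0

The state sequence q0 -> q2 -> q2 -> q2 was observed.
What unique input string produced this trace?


Trace back each transition to find the symbol:
  q0 --[0]--> q2
  q2 --[0]--> q2
  q2 --[0]--> q2

"000"


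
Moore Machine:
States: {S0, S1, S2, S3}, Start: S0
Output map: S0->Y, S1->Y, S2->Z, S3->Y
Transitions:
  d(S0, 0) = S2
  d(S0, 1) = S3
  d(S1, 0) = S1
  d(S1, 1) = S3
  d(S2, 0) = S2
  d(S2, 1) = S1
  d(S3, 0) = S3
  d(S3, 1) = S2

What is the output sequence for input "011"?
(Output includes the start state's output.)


Start: S0 (output Y)
  --0--> S2 (output Z)
  --1--> S1 (output Y)
  --1--> S3 (output Y)

"YZYY"


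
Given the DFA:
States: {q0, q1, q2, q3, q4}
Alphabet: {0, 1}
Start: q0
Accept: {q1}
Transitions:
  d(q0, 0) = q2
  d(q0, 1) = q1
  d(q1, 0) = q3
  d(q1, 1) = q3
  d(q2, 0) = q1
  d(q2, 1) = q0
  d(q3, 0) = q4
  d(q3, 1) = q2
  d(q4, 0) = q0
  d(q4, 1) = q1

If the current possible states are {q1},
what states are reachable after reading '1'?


Apply transition on '1' from each current state:
  d(q1, 1) = q3

{q3}


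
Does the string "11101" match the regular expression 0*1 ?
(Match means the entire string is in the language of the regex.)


|string| = 5; first = '1'; last = '1'

No, "11101" does not match 0*1


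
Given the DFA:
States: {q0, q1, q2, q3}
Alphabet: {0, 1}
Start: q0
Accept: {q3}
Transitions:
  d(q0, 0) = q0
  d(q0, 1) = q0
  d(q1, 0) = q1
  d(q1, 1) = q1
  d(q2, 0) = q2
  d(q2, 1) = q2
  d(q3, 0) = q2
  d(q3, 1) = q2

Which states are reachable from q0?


BFS from q0:
  layer 0: {q0}

{q0}


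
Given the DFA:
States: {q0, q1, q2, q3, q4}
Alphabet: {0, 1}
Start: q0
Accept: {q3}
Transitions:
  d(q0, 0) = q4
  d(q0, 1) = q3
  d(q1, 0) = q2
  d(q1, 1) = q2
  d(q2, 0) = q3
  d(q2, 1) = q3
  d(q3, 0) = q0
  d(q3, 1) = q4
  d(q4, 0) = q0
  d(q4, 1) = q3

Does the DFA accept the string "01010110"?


Trace: q0 -> q4 -> q3 -> q0 -> q3 -> q0 -> q3 -> q4 -> q0
Final state: q0
Accept states: {q3}

No, rejected (final state q0 is not an accept state)


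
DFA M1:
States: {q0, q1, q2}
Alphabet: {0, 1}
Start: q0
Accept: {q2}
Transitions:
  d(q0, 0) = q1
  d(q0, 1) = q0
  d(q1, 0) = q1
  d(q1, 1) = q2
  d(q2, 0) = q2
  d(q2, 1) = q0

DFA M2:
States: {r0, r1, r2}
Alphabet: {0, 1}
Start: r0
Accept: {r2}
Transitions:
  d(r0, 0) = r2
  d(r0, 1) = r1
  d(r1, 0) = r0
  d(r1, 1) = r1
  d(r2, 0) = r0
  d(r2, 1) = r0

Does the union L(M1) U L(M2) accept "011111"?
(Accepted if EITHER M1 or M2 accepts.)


M1: final=q0 accepted=False
M2: final=r1 accepted=False

No, union rejects (neither accepts)


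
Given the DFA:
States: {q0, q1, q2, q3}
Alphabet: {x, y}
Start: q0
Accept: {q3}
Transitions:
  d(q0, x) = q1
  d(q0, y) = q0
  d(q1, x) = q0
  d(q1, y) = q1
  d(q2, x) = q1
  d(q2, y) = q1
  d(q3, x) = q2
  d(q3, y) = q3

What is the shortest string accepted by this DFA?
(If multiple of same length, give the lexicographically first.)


BFS by string length (lex-first path to each state shown):
  len 0: q0<-""
  len 1: q0<-"y", q1<-"x"
  len 2: q0<-"xx", q1<-"xy"
  len 3: q0<-"xxy", q1<-"xxx"
  len 4: q0<-"xxxx", q1<-"xxxy"
  len 5: q0<-"xxxxy", q1<-"xxxxx"
  len 6: q0<-"xxxxxx", q1<-"xxxxxy"
  len 7: q0<-"xxxxxxy", q1<-"xxxxxxx"
  len 8: q0<-"xxxxxxxx", q1<-"xxxxxxxy"

No string accepted (empty language)


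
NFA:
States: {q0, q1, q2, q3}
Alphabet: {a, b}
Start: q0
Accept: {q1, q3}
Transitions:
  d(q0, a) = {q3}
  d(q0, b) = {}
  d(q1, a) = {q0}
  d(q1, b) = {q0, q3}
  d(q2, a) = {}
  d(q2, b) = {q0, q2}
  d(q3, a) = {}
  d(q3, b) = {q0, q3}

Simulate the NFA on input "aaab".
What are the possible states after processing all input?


Start: {q0}
  --a--> {q3}
  --a--> {}
  --a--> {}
  --b--> {}

{} (empty set, no valid transitions)


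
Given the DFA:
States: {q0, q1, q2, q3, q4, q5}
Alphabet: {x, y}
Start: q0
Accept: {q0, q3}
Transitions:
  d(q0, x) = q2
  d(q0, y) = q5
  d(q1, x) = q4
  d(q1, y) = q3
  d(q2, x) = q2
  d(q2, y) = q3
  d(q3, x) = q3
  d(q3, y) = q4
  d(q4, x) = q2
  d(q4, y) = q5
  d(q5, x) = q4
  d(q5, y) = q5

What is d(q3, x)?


Looking up transition d(q3, x)

q3


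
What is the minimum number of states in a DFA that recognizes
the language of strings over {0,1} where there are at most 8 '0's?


States: count = 0, 1, ..., 8 (all accepting; 9 states), plus a dead state for count > 8.
Total: 9 + 1 = 10.

10


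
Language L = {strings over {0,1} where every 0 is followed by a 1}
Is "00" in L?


'00' present: True; ends with '0': True

No, "00" is not in L


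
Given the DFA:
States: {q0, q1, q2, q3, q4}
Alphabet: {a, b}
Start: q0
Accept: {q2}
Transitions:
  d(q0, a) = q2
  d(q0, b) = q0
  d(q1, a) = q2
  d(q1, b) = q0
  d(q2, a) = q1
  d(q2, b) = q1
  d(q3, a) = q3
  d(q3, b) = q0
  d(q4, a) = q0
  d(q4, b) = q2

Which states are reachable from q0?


BFS from q0:
  layer 0: {q0}
  layer 1: {q2}
  layer 2: {q1}

{q0, q1, q2}


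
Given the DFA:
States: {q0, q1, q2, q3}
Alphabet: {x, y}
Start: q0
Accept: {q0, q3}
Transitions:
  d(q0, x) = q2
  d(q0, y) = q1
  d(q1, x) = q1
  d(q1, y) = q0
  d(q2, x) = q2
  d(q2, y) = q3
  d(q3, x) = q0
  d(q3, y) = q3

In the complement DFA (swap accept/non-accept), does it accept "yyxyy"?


Trace: q0 -> q1 -> q0 -> q2 -> q3 -> q3
Final: q3
Original accept: {q0, q3}
Complement: q3 is in original accept

No, complement rejects (original accepts)


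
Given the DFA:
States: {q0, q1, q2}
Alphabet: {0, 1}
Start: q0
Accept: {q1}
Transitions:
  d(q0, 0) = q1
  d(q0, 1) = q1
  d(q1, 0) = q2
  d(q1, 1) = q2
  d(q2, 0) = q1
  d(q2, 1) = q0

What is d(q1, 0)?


Looking up transition d(q1, 0)

q2


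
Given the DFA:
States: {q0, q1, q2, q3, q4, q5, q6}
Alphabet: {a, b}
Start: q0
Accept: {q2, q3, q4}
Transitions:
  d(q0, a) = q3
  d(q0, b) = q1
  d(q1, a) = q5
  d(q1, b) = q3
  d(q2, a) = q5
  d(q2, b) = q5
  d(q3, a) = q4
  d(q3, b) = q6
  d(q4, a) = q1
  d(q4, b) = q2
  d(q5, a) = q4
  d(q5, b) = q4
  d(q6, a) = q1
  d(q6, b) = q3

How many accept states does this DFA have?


Accept states listed: {q2, q3, q4}
Counting: q2(1) q3(2) q4(3)

3


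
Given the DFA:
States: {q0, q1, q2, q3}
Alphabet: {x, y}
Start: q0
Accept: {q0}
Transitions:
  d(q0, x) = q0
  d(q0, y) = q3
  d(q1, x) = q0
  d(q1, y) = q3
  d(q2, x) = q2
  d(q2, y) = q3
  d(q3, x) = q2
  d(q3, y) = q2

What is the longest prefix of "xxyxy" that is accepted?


Run the DFA, marking each prefix where the state is accepting:
  "" -> q0 [accept]
  "x" -> q0 [accept]
  "xx" -> q0 [accept]
  "xxy" -> q3 [reject]
  "xxyx" -> q2 [reject]
  "xxyxy" -> q3 [reject]

"xx"


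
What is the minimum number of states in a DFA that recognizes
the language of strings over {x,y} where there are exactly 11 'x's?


States: count = 0, 1, ..., 11 (that's 12 states), plus a dead state for count > 11.
Total: 12 + 1 = 13. Accept = count-11 state.

13


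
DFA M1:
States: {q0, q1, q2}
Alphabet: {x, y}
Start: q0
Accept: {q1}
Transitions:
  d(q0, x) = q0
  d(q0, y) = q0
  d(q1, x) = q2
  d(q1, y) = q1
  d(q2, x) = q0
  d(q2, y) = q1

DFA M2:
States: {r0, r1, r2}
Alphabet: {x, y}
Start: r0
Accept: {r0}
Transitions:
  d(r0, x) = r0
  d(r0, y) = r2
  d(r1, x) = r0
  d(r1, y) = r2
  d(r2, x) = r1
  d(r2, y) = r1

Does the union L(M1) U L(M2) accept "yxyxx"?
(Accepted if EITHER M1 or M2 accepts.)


M1: final=q0 accepted=False
M2: final=r0 accepted=True

Yes, union accepts


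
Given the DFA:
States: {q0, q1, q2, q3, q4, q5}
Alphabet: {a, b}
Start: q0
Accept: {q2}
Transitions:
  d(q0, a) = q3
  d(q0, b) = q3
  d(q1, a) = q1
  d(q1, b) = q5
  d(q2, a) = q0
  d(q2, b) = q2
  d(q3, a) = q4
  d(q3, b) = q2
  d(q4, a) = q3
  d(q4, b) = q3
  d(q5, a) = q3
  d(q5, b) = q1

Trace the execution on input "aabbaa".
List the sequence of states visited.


Input: aabbaa
d(q0, a) = q3
d(q3, a) = q4
d(q4, b) = q3
d(q3, b) = q2
d(q2, a) = q0
d(q0, a) = q3


q0 -> q3 -> q4 -> q3 -> q2 -> q0 -> q3


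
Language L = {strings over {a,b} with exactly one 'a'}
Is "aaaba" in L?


count('a') = 4

No, "aaaba" is not in L


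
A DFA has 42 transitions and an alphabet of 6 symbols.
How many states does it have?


Each state has exactly one transition per symbol.
states = transitions / |alphabet| = 42 / 6 = 7

7


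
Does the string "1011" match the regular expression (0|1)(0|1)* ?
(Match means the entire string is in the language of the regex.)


|string| = 4; first = '1'; last = '1'

Yes, "1011" matches (0|1)(0|1)*


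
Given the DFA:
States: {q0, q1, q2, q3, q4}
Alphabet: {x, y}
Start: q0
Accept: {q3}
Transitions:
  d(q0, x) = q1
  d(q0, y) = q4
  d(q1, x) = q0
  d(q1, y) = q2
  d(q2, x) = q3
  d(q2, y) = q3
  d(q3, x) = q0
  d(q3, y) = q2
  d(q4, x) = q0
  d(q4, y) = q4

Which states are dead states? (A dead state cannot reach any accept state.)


Forward reachability from each state:
  q0 -> reaches accept state q3 (live)
  q1 -> reaches accept state q3 (live)
  q2 -> reaches accept state q3 (live)
  q3 -> reaches accept state q3 (live)
  q4 -> reaches accept state q3 (live)

None (all states can reach an accept state)


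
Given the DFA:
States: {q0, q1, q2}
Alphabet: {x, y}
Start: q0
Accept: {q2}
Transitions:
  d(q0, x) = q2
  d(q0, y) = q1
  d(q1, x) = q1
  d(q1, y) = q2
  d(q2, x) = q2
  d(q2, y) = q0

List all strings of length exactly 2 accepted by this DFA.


All strings of length 2: 4 total
Accepted: 2

"xx", "yy"


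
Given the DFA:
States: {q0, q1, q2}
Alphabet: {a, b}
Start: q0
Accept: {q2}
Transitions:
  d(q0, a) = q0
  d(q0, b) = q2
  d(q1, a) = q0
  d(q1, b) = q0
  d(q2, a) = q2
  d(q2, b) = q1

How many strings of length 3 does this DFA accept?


Enumerating all length-3 strings:
  "aaa" -> q0 [reject]
  "aab" -> q2 [accept]
  "aba" -> q2 [accept]
  "abb" -> q1 [reject]
  "baa" -> q2 [accept]
  "bab" -> q1 [reject]
  "bba" -> q0 [reject]
  "bbb" -> q0 [reject]

3 out of 8


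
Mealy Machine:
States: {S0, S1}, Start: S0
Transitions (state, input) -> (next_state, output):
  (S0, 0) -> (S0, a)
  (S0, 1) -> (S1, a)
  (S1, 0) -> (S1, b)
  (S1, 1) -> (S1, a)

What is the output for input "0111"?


Step-by-step:
  (S0, 0) -> (S0, a)
  (S0, 1) -> (S1, a)
  (S1, 1) -> (S1, a)
  (S1, 1) -> (S1, a)

"aaaa"


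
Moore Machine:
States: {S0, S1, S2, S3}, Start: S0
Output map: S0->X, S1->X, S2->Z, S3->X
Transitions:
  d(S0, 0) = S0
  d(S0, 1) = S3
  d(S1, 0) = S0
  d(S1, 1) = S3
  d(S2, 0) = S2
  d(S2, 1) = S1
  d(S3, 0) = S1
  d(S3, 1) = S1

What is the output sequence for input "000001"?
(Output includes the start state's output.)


Start: S0 (output X)
  --0--> S0 (output X)
  --0--> S0 (output X)
  --0--> S0 (output X)
  --0--> S0 (output X)
  --0--> S0 (output X)
  --1--> S3 (output X)

"XXXXXXX"


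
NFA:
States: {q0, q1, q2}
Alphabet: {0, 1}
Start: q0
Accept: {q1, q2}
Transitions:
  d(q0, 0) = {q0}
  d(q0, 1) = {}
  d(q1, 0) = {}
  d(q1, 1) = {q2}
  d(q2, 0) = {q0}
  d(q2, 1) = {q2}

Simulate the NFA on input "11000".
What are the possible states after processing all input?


Start: {q0}
  --1--> {}
  --1--> {}
  --0--> {}
  --0--> {}
  --0--> {}

{} (empty set, no valid transitions)


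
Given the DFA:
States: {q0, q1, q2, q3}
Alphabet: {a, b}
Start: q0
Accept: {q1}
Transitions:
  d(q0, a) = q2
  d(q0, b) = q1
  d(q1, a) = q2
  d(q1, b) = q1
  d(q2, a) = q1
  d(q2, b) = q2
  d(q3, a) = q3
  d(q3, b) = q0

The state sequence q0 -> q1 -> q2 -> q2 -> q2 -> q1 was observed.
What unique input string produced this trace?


Trace back each transition to find the symbol:
  q0 --[b]--> q1
  q1 --[a]--> q2
  q2 --[b]--> q2
  q2 --[b]--> q2
  q2 --[a]--> q1

"babba"


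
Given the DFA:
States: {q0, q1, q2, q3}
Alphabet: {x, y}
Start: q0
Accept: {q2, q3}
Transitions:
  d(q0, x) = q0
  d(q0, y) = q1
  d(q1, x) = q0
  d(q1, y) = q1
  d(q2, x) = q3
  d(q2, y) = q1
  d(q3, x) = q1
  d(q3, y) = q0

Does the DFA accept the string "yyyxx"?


Trace: q0 -> q1 -> q1 -> q1 -> q0 -> q0
Final state: q0
Accept states: {q2, q3}

No, rejected (final state q0 is not an accept state)


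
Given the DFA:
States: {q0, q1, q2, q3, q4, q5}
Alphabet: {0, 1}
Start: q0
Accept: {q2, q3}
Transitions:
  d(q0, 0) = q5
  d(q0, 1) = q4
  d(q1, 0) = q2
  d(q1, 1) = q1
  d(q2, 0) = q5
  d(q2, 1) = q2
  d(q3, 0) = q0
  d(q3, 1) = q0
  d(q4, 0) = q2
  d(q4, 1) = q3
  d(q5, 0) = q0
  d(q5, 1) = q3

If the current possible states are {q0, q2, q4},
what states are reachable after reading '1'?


Apply transition on '1' from each current state:
  d(q0, 1) = q4
  d(q2, 1) = q2
  d(q4, 1) = q3

{q2, q3, q4}


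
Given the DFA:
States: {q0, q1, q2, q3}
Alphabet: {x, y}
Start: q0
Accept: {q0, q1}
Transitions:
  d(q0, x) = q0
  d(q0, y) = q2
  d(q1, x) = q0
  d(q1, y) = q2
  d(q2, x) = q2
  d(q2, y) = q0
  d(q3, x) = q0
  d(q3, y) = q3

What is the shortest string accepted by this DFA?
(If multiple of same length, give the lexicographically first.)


BFS by string length (lex-first path to each state shown):
  len 0: q0<-""
Found accept state at length 0.

"" (empty string)


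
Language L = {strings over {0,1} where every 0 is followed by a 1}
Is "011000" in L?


'00' present: True; ends with '0': True

No, "011000" is not in L


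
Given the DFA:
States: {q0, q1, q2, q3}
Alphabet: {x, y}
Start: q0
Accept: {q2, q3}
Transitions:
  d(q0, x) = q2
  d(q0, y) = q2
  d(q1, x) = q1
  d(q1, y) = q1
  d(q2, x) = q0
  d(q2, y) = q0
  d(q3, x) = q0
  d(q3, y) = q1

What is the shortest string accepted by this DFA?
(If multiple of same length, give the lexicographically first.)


BFS by string length (lex-first path to each state shown):
  len 0: q0<-""
  len 1: q2<-"x"
Found accept state at length 1.

"x"


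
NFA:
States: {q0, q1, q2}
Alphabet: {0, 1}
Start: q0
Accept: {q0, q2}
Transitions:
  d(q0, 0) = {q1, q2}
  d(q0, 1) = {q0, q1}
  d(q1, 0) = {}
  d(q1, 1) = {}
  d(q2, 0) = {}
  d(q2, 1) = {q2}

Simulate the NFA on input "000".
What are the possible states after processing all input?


Start: {q0}
  --0--> {q1, q2}
  --0--> {}
  --0--> {}

{} (empty set, no valid transitions)


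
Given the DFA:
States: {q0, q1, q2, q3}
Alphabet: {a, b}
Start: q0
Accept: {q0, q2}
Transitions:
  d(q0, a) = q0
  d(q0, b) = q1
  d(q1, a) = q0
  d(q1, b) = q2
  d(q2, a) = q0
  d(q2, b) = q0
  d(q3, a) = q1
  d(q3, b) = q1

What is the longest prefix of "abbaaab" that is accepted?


Run the DFA, marking each prefix where the state is accepting:
  "" -> q0 [accept]
  "a" -> q0 [accept]
  "ab" -> q1 [reject]
  "abb" -> q2 [accept]
  "abba" -> q0 [accept]
  "abbaa" -> q0 [accept]
  "abbaaa" -> q0 [accept]
  "abbaaab" -> q1 [reject]

"abbaaa"


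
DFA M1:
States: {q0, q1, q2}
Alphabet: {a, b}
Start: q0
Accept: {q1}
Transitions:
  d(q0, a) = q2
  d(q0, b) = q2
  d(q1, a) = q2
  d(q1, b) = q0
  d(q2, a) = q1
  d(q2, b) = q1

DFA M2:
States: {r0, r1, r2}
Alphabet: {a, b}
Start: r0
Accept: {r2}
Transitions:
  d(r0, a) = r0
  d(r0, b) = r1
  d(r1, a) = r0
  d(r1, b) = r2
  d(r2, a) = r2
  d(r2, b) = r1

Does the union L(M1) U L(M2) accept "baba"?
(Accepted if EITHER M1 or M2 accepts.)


M1: final=q2 accepted=False
M2: final=r0 accepted=False

No, union rejects (neither accepts)


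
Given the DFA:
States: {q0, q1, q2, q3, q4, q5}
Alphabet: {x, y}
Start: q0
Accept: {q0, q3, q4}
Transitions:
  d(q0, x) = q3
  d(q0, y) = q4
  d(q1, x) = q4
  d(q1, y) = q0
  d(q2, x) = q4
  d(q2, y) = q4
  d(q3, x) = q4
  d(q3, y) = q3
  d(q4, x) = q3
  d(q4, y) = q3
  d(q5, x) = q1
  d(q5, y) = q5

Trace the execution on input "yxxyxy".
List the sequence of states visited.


Input: yxxyxy
d(q0, y) = q4
d(q4, x) = q3
d(q3, x) = q4
d(q4, y) = q3
d(q3, x) = q4
d(q4, y) = q3


q0 -> q4 -> q3 -> q4 -> q3 -> q4 -> q3


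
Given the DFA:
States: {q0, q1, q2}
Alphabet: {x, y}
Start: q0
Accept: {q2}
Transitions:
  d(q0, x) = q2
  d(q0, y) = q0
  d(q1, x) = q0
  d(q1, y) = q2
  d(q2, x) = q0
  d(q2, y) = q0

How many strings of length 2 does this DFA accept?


Enumerating all length-2 strings:
  "xx" -> q0 [reject]
  "xy" -> q0 [reject]
  "yx" -> q2 [accept]
  "yy" -> q0 [reject]

1 out of 4


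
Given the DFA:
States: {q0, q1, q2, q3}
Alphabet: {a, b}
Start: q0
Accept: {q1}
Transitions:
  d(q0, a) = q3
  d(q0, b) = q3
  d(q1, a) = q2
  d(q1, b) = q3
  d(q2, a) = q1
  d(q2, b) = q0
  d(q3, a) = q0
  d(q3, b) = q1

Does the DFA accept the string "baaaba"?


Trace: q0 -> q3 -> q0 -> q3 -> q0 -> q3 -> q0
Final state: q0
Accept states: {q1}

No, rejected (final state q0 is not an accept state)


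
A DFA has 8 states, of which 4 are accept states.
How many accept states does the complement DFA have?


Complement swaps accept and non-accept states.
8 - 4 = 4

4


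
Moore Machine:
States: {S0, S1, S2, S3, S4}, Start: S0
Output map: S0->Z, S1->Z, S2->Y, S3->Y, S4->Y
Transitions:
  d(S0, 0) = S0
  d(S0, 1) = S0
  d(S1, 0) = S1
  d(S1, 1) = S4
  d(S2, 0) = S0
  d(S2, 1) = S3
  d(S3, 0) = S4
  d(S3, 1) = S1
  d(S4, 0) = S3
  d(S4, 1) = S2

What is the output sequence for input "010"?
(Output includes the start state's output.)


Start: S0 (output Z)
  --0--> S0 (output Z)
  --1--> S0 (output Z)
  --0--> S0 (output Z)

"ZZZZ"


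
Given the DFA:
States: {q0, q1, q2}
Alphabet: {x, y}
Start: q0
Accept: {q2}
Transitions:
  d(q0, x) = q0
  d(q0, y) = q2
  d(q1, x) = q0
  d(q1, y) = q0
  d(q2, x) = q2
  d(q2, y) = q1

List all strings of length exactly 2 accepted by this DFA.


All strings of length 2: 4 total
Accepted: 2

"xy", "yx"


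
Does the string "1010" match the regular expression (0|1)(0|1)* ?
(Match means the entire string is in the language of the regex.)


|string| = 4; first = '1'; last = '0'

Yes, "1010" matches (0|1)(0|1)*


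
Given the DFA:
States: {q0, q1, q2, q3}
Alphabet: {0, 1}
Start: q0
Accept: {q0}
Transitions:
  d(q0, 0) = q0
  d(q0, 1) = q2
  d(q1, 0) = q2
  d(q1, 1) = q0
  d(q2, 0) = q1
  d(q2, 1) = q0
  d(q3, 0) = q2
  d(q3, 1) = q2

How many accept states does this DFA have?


Accept states listed: {q0}
Counting: q0(1)

1


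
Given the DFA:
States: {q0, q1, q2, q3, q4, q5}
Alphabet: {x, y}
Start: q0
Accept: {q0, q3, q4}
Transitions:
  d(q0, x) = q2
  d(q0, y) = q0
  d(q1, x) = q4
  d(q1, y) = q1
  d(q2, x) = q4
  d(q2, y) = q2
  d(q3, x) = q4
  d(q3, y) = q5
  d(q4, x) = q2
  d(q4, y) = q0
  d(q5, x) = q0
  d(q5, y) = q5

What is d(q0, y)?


Looking up transition d(q0, y)

q0


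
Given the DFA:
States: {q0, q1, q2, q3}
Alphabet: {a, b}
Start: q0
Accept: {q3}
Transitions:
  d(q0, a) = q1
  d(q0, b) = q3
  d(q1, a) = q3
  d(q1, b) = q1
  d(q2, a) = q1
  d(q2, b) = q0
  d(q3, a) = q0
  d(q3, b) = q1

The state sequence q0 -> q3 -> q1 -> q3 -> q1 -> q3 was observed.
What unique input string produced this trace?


Trace back each transition to find the symbol:
  q0 --[b]--> q3
  q3 --[b]--> q1
  q1 --[a]--> q3
  q3 --[b]--> q1
  q1 --[a]--> q3

"bbaba"


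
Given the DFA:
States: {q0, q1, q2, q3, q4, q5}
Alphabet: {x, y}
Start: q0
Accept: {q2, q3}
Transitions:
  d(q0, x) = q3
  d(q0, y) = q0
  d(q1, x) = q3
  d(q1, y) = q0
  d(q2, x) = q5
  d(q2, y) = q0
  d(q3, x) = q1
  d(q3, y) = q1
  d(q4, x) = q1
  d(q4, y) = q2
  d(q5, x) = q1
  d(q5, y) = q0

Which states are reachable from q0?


BFS from q0:
  layer 0: {q0}
  layer 1: {q3}
  layer 2: {q1}

{q0, q1, q3}


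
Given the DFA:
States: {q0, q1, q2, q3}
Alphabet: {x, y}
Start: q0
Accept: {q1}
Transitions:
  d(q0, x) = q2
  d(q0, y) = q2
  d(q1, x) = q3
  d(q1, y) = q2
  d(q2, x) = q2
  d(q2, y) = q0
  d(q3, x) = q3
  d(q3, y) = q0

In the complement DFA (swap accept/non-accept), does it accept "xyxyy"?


Trace: q0 -> q2 -> q0 -> q2 -> q0 -> q2
Final: q2
Original accept: {q1}
Complement: q2 is not in original accept

Yes, complement accepts (original rejects)
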